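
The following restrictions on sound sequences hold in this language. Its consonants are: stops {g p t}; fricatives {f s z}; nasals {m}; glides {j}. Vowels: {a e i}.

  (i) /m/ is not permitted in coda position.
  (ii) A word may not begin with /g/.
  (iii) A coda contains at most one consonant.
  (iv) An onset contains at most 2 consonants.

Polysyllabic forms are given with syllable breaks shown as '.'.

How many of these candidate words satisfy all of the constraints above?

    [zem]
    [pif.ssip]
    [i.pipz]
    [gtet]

[zem] — violates constraint (i): syllable 1 coda contains /m/ → not permitted
[pif.ssip] — σ1 onset /p/, coda /f/ ok; σ2 onset /ss/ (2C), coda /p/ ok → permitted
[i.pipz] — violates constraint (iii): syllable 2 coda /pz/ has 2 consonants (> 1) → not permitted
[gtet] — violates constraint (ii): word begins with /g/ → not permitted
Permitted: [pif.ssip] → 1.

1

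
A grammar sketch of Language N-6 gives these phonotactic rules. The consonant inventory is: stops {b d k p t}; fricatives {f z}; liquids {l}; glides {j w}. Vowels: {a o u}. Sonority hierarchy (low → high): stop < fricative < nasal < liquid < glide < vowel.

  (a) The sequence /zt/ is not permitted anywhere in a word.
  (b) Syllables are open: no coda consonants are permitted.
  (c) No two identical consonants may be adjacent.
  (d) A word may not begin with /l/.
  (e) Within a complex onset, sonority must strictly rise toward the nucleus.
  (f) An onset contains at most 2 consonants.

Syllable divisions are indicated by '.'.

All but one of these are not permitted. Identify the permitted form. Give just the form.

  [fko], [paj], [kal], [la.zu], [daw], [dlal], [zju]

[zju]

[fko] — violates constraint (e): syllable 1 onset /fk/: /f/ (fricative, 2) → /k/ (stop, 1) does not rise → not permitted
[paj] — violates constraint (b): syllable 1 coda /j/ has 1 consonant (> 0) → not permitted
[kal] — violates constraint (b): syllable 1 coda /l/ has 1 consonant (> 0) → not permitted
[la.zu] — violates constraint (d): word begins with /l/ → not permitted
[daw] — violates constraint (b): syllable 1 coda /w/ has 1 consonant (> 0) → not permitted
[dlal] — violates constraint (b): syllable 1 coda /l/ has 1 consonant (> 0) → not permitted
[zju] — σ1 onset /zj/ (2→5 rises), coda /∅/ ok → permitted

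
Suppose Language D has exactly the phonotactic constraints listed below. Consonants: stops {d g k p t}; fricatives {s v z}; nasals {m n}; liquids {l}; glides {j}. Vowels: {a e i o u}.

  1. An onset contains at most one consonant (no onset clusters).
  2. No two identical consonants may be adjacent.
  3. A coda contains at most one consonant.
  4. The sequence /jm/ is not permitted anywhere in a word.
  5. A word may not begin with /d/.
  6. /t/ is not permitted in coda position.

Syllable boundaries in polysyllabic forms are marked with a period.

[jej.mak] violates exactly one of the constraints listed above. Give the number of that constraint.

4

[jej.mak]: contains banned sequence /jm/.
This is a violation of constraint 4: "The sequence /jm/ is not permitted anywhere in a word."
The remaining constraints (1, 2, 3, 5, 6) are satisfied.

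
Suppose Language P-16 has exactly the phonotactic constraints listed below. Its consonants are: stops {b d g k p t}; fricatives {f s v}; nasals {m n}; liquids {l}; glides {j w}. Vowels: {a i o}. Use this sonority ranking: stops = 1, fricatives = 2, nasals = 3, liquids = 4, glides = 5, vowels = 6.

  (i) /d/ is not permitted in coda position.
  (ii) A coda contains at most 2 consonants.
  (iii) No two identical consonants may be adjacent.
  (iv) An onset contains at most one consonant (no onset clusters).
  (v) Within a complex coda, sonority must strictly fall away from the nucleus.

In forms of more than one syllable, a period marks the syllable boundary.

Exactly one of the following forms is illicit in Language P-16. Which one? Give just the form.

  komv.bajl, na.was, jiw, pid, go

pid

komv.bajl — σ1 onset /k/, coda /mv/ (3→2 falls) ok; σ2 onset /b/, coda /jl/ (5→4 falls) ok → licit
na.was — σ1 onset /n/, coda /∅/ ok; σ2 onset /w/, coda /s/ ok → licit
jiw — σ1 onset /j/, coda /w/ ok → licit
pid — violates constraint (i): syllable 1 coda contains /d/ → illicit
go — σ1 onset /g/, coda /∅/ ok → licit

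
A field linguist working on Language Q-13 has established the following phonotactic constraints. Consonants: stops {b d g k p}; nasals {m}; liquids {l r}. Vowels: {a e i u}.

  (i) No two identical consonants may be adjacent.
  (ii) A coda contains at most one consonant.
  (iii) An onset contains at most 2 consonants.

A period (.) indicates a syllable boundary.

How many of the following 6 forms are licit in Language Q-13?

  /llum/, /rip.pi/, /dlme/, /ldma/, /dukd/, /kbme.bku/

0

/llum/ — violates constraint (i): adjacent identical consonants /ll/ → illicit
/rip.pi/ — violates constraint (i): adjacent identical consonants /pp/ → illicit
/dlme/ — violates constraint (iii): syllable 1 onset /dlm/ has 3 consonants (> 2) → illicit
/ldma/ — violates constraint (iii): syllable 1 onset /ldm/ has 3 consonants (> 2) → illicit
/dukd/ — violates constraint (ii): syllable 1 coda /kd/ has 2 consonants (> 1) → illicit
/kbme.bku/ — violates constraint (iii): syllable 1 onset /kbm/ has 3 consonants (> 2) → illicit
No form is licit → 0.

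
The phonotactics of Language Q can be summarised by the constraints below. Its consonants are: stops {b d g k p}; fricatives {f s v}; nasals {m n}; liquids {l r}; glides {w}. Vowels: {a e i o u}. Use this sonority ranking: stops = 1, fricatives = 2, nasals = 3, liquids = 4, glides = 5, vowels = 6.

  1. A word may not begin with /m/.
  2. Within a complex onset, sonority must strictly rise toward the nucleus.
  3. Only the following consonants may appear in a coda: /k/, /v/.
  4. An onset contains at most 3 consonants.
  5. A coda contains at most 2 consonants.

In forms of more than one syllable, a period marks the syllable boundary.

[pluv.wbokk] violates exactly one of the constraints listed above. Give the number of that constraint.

2

[pluv.wbokk]: syllable 2 onset /wb/: /w/ (glide, 5) → /b/ (stop, 1) does not rise.
This is a violation of constraint 2: "Within a complex onset, sonority must strictly rise toward the nucleus."
The remaining constraints (1, 3, 4, 5) are satisfied.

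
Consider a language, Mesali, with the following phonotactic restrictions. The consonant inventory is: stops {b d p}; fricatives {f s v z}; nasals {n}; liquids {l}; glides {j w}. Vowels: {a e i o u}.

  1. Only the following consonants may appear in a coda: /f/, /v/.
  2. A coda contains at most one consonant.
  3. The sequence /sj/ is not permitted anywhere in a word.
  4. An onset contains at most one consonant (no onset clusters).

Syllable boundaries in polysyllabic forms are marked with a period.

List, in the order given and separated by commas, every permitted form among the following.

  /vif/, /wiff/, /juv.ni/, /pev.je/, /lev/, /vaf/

/vif/, /juv.ni/, /pev.je/, /lev/, /vaf/

/vif/ — σ1 onset /v/, coda /f/ ok → permitted
/wiff/ — violates constraint 2: syllable 1 coda /ff/ has 2 consonants (> 1) → not permitted
/juv.ni/ — σ1 onset /j/, coda /v/ ok; σ2 onset /n/, coda /∅/ ok → permitted
/pev.je/ — σ1 onset /p/, coda /v/ ok; σ2 onset /j/, coda /∅/ ok → permitted
/lev/ — σ1 onset /l/, coda /v/ ok → permitted
/vaf/ — σ1 onset /v/, coda /f/ ok → permitted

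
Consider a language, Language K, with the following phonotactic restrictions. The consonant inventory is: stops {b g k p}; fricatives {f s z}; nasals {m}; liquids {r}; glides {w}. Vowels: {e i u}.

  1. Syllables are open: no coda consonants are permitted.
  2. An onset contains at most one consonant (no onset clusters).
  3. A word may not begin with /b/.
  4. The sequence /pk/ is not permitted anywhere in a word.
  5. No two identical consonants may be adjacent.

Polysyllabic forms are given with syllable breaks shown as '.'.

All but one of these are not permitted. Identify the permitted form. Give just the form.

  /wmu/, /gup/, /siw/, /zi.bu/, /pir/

/wmu/ — violates constraint 2: syllable 1 onset /wm/ has 2 consonants (> 1) → not permitted
/gup/ — violates constraint 1: syllable 1 coda /p/ has 1 consonant (> 0) → not permitted
/siw/ — violates constraint 1: syllable 1 coda /w/ has 1 consonant (> 0) → not permitted
/zi.bu/ — σ1 onset /z/, coda /∅/ ok; σ2 onset /b/, coda /∅/ ok → permitted
/pir/ — violates constraint 1: syllable 1 coda /r/ has 1 consonant (> 0) → not permitted

/zi.bu/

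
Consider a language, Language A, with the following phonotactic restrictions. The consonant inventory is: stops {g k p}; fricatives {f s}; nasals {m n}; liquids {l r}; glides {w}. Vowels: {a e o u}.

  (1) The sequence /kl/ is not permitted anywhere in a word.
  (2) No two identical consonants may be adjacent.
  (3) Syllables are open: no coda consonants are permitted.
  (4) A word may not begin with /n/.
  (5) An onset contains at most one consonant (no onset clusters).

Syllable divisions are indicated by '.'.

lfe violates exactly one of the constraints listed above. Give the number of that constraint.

5

lfe: syllable 1 onset /lf/ has 2 consonants (> 1).
This is a violation of constraint 5: "An onset contains at most one consonant (no onset clusters)."
The remaining constraints (1, 2, 3, 4) are satisfied.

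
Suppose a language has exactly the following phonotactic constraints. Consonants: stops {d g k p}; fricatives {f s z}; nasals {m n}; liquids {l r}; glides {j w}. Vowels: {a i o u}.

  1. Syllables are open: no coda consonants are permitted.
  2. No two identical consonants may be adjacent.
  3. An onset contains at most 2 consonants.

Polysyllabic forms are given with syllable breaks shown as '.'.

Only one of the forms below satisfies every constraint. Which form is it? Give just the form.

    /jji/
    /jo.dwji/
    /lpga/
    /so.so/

/jji/ — violates constraint 2: adjacent identical consonants /jj/ → not permitted
/jo.dwji/ — violates constraint 3: syllable 2 onset /dwj/ has 3 consonants (> 2) → not permitted
/lpga/ — violates constraint 3: syllable 1 onset /lpg/ has 3 consonants (> 2) → not permitted
/so.so/ — σ1 onset /s/, coda /∅/ ok; σ2 onset /s/, coda /∅/ ok → permitted

/so.so/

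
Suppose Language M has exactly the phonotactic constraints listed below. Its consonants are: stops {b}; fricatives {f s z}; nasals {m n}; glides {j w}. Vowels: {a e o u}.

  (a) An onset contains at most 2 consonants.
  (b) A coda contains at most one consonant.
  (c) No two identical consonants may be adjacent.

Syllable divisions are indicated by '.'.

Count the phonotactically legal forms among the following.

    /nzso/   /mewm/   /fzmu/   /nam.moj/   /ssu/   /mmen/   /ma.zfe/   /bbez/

/nzso/ — violates constraint (a): syllable 1 onset /nzs/ has 3 consonants (> 2) → phonotactically illegal
/mewm/ — violates constraint (b): syllable 1 coda /wm/ has 2 consonants (> 1) → phonotactically illegal
/fzmu/ — violates constraint (a): syllable 1 onset /fzm/ has 3 consonants (> 2) → phonotactically illegal
/nam.moj/ — violates constraint (c): adjacent identical consonants /mm/ → phonotactically illegal
/ssu/ — violates constraint (c): adjacent identical consonants /ss/ → phonotactically illegal
/mmen/ — violates constraint (c): adjacent identical consonants /mm/ → phonotactically illegal
/ma.zfe/ — σ1 onset /m/, coda /∅/ ok; σ2 onset /zf/ (2C), coda /∅/ ok → phonotactically legal
/bbez/ — violates constraint (c): adjacent identical consonants /bb/ → phonotactically illegal
Phonotactically legal: /ma.zfe/ → 1.

1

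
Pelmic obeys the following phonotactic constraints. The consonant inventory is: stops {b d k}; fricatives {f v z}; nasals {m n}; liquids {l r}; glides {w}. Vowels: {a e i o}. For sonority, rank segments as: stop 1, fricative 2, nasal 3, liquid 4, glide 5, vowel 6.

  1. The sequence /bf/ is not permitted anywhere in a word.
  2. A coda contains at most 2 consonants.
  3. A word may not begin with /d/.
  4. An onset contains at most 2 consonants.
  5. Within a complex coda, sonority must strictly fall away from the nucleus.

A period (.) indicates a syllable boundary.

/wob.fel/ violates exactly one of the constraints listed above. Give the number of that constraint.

1

/wob.fel/: contains banned sequence /bf/.
This is a violation of constraint 1: "The sequence /bf/ is not permitted anywhere in a word."
The remaining constraints (2, 3, 4, 5) are satisfied.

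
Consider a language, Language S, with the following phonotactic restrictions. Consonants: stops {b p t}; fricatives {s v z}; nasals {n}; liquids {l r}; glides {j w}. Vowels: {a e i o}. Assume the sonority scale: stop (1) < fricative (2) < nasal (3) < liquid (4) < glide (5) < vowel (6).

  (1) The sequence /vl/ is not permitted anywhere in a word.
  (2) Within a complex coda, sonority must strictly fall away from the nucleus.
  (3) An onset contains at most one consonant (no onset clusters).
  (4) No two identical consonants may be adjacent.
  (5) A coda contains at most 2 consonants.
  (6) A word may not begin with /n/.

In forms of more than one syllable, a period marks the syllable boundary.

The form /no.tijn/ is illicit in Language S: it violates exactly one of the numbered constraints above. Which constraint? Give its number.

6

/no.tijn/: word begins with /n/.
This is a violation of constraint 6: "A word may not begin with /n/."
The remaining constraints (1, 2, 3, 4, 5) are satisfied.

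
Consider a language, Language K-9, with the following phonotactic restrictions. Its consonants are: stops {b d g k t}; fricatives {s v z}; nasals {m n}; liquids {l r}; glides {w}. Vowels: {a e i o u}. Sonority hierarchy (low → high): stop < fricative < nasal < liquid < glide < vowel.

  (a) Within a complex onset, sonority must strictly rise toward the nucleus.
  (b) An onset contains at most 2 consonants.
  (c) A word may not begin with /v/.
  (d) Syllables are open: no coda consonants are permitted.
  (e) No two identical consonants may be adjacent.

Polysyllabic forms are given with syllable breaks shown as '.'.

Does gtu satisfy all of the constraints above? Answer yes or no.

no

gtu — violates constraint (a): syllable 1 onset /gt/: /g/ (stop, 1) → /t/ (stop, 1) does not rise → illicit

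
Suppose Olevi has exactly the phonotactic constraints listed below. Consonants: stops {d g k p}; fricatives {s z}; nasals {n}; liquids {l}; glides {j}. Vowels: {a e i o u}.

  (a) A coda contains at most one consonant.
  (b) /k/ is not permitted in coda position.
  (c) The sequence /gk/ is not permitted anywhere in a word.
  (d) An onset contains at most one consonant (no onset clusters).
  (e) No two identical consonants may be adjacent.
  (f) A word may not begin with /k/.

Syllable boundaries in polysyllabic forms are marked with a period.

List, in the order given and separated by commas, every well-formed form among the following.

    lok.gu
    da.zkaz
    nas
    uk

nas

lok.gu — violates constraint (b): syllable 1 coda contains /k/ → ill-formed
da.zkaz — violates constraint (d): syllable 2 onset /zk/ has 2 consonants (> 1) → ill-formed
nas — σ1 onset /n/, coda /s/ ok → well-formed
uk — violates constraint (b): syllable 1 coda contains /k/ → ill-formed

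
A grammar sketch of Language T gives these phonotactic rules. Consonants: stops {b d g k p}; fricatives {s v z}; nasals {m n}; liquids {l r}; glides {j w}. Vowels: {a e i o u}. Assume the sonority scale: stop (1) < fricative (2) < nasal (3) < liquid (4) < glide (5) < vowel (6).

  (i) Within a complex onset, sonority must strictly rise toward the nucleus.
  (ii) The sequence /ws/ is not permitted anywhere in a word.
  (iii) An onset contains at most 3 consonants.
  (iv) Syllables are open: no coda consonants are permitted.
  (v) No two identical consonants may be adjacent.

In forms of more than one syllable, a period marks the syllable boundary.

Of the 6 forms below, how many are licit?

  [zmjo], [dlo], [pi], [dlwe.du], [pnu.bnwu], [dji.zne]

6

[zmjo] — σ1 onset /zmj/ (2→3→5 rises), coda /∅/ ok → licit
[dlo] — σ1 onset /dl/ (1→4 rises), coda /∅/ ok → licit
[pi] — σ1 onset /p/, coda /∅/ ok → licit
[dlwe.du] — σ1 onset /dlw/ (1→4→5 rises), coda /∅/ ok; σ2 onset /d/, coda /∅/ ok → licit
[pnu.bnwu] — σ1 onset /pn/ (1→3 rises), coda /∅/ ok; σ2 onset /bnw/ (1→3→5 rises), coda /∅/ ok → licit
[dji.zne] — σ1 onset /dj/ (1→5 rises), coda /∅/ ok; σ2 onset /zn/ (2→3 rises), coda /∅/ ok → licit
Licit: [zmjo], [dlo], [pi], [dlwe.du], [pnu.bnwu], [dji.zne] → 6.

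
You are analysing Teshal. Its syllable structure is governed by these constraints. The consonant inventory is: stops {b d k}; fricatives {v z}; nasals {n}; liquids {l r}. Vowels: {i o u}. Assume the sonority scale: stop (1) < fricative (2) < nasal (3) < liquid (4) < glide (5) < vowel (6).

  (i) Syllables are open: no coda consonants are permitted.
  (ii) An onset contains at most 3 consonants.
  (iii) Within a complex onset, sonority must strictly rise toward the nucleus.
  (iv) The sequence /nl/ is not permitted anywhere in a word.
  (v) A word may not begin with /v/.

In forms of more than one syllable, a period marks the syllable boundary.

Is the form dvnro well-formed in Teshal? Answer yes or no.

no

dvnro — violates constraint (ii): syllable 1 onset /dvnr/ has 4 consonants (> 3) → ill-formed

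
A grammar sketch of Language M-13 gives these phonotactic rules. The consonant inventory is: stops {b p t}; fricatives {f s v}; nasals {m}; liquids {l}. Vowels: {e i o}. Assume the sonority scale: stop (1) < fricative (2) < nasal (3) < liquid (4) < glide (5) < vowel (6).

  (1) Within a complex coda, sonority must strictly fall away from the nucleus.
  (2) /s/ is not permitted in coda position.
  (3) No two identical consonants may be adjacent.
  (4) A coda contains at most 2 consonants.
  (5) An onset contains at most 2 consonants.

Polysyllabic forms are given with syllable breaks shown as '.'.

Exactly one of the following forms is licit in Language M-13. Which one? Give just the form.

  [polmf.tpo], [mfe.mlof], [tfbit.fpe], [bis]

[polmf.tpo] — violates constraint 4: syllable 1 coda /lmf/ has 3 consonants (> 2) → illicit
[mfe.mlof] — σ1 onset /mf/ (2C), coda /∅/ ok; σ2 onset /ml/ (2C), coda /f/ ok → licit
[tfbit.fpe] — violates constraint 5: syllable 1 onset /tfb/ has 3 consonants (> 2) → illicit
[bis] — violates constraint 2: syllable 1 coda contains /s/ → illicit

[mfe.mlof]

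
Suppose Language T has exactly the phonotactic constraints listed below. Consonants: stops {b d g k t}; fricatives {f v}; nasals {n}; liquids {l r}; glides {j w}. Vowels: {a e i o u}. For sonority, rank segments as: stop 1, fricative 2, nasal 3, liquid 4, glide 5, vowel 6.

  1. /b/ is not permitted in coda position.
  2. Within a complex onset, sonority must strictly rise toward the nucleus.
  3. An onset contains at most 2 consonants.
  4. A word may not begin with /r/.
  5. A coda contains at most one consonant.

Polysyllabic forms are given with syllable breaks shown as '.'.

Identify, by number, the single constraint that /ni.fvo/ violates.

/ni.fvo/: syllable 2 onset /fv/: /f/ (fricative, 2) → /v/ (fricative, 2) does not rise.
This is a violation of constraint 2: "Within a complex onset, sonority must strictly rise toward the nucleus."
The remaining constraints (1, 3, 4, 5) are satisfied.

2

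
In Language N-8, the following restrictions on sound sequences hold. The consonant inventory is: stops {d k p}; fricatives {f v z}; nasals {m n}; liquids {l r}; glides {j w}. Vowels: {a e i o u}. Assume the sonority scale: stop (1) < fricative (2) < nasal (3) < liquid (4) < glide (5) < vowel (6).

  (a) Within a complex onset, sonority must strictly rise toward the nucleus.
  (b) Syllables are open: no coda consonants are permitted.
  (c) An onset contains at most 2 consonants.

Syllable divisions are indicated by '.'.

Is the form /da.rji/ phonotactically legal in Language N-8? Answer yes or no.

/da.rji/ — σ1 onset /d/, coda /∅/ ok; σ2 onset /rj/ (4→5 rises), coda /∅/ ok → phonotactically legal

yes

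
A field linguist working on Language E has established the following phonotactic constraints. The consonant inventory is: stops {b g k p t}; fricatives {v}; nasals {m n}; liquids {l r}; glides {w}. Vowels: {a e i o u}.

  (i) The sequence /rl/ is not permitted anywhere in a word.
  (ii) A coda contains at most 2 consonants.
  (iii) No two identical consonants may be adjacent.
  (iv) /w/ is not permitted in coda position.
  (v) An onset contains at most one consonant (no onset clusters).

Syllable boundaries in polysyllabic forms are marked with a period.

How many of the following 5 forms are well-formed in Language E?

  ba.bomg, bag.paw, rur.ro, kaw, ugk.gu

2

ba.bomg — σ1 onset /b/, coda /∅/ ok; σ2 onset /b/, coda /mg/ (2C) ok → well-formed
bag.paw — violates constraint (iv): syllable 2 coda contains /w/ → ill-formed
rur.ro — violates constraint (iii): adjacent identical consonants /rr/ → ill-formed
kaw — violates constraint (iv): syllable 1 coda contains /w/ → ill-formed
ugk.gu — σ1 onset /∅/, coda /gk/ (2C) ok; σ2 onset /g/, coda /∅/ ok → well-formed
Well-formed: ba.bomg, ugk.gu → 2.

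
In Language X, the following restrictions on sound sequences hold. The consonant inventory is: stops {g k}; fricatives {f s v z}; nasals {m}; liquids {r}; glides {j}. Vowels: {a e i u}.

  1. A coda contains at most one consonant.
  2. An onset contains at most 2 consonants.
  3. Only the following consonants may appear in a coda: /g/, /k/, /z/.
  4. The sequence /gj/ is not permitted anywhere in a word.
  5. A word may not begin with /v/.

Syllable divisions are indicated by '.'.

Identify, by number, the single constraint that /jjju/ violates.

2

/jjju/: syllable 1 onset /jjj/ has 3 consonants (> 2).
This is a violation of constraint 2: "An onset contains at most 2 consonants."
The remaining constraints (1, 3, 4, 5) are satisfied.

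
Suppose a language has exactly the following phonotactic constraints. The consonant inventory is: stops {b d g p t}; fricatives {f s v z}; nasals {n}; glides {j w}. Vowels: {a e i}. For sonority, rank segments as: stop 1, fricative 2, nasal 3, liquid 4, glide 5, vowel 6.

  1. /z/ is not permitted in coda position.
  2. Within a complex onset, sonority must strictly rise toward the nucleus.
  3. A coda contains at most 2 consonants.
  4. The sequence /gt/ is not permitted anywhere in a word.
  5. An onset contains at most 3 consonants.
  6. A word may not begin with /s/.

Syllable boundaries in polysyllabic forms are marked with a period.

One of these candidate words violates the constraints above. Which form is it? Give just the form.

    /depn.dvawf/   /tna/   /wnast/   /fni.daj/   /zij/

/depn.dvawf/ — σ1 onset /d/, coda /pn/ (2C) ok; σ2 onset /dv/ (1→2 rises), coda /wf/ (2C) ok → licit
/tna/ — σ1 onset /tn/ (1→3 rises), coda /∅/ ok → licit
/wnast/ — violates constraint 2: syllable 1 onset /wn/: /w/ (glide, 5) → /n/ (nasal, 3) does not rise → illicit
/fni.daj/ — σ1 onset /fn/ (2→3 rises), coda /∅/ ok; σ2 onset /d/, coda /j/ ok → licit
/zij/ — σ1 onset /z/, coda /j/ ok → licit

/wnast/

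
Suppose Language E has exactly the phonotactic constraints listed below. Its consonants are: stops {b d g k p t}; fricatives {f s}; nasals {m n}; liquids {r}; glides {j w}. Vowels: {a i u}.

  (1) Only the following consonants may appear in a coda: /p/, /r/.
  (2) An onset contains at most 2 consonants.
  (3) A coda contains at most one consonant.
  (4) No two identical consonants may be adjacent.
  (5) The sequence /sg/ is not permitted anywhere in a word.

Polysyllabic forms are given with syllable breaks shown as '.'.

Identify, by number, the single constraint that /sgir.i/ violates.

5

/sgir.i/: contains banned sequence /sg/.
This is a violation of constraint 5: "The sequence /sg/ is not permitted anywhere in a word."
The remaining constraints (1, 2, 3, 4) are satisfied.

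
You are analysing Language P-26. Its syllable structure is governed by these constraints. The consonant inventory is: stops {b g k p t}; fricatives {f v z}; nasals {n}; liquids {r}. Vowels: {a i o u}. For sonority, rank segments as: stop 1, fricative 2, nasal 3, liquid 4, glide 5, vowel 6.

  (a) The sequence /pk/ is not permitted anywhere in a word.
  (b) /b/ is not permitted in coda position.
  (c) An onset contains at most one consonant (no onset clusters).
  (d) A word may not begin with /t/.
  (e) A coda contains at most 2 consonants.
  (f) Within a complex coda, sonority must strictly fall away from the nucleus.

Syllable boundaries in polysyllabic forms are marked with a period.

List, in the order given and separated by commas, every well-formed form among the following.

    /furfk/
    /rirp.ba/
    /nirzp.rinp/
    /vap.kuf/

/furfk/ — violates constraint (e): syllable 1 coda /rfk/ has 3 consonants (> 2) → ill-formed
/rirp.ba/ — σ1 onset /r/, coda /rp/ (4→1 falls) ok; σ2 onset /b/, coda /∅/ ok → well-formed
/nirzp.rinp/ — violates constraint (e): syllable 1 coda /rzp/ has 3 consonants (> 2) → ill-formed
/vap.kuf/ — violates constraint (a): contains banned sequence /pk/ → ill-formed

/rirp.ba/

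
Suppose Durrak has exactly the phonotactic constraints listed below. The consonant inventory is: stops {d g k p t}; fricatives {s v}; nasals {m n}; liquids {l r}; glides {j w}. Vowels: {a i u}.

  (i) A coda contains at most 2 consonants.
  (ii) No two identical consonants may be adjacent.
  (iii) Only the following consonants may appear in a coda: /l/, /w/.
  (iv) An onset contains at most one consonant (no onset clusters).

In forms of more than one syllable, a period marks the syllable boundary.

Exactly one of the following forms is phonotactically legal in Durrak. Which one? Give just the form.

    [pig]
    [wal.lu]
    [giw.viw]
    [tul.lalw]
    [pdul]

[pig] — violates constraint (iii): syllable 1 coda contains /g/, which is not a licensed coda consonant → phonotactically illegal
[wal.lu] — violates constraint (ii): adjacent identical consonants /ll/ → phonotactically illegal
[giw.viw] — σ1 onset /g/, coda /w/ ok; σ2 onset /v/, coda /w/ ok → phonotactically legal
[tul.lalw] — violates constraint (ii): adjacent identical consonants /ll/ → phonotactically illegal
[pdul] — violates constraint (iv): syllable 1 onset /pd/ has 2 consonants (> 1) → phonotactically illegal

[giw.viw]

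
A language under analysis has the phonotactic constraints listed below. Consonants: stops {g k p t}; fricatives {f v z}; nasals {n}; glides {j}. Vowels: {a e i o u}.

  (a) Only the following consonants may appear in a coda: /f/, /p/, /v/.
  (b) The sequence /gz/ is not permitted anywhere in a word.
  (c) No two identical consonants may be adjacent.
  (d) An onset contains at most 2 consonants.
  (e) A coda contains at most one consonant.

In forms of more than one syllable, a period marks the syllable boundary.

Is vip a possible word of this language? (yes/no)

yes

vip — σ1 onset /v/, coda /p/ ok → permitted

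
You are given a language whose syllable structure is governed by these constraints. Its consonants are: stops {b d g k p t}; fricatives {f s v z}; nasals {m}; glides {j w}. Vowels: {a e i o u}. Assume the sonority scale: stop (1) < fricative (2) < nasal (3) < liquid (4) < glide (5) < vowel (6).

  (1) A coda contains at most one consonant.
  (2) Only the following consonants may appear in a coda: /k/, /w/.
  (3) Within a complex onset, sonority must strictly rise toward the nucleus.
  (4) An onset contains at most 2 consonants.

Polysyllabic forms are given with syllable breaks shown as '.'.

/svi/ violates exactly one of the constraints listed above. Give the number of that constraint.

/svi/: syllable 1 onset /sv/: /s/ (fricative, 2) → /v/ (fricative, 2) does not rise.
This is a violation of constraint 3: "Within a complex onset, sonority must strictly rise toward the nucleus."
The remaining constraints (1, 2, 4) are satisfied.

3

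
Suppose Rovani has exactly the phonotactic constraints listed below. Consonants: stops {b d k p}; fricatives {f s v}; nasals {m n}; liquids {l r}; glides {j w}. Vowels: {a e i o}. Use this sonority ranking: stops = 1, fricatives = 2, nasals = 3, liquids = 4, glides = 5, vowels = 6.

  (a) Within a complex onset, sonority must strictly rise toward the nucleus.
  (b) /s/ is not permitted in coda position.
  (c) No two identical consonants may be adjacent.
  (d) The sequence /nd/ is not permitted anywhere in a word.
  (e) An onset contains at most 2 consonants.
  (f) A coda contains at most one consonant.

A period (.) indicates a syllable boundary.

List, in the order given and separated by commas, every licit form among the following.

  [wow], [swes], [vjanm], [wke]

[wow] — σ1 onset /w/, coda /w/ ok → licit
[swes] — violates constraint (b): syllable 1 coda contains /s/ → illicit
[vjanm] — violates constraint (f): syllable 1 coda /nm/ has 2 consonants (> 1) → illicit
[wke] — violates constraint (a): syllable 1 onset /wk/: /w/ (glide, 5) → /k/ (stop, 1) does not rise → illicit

[wow]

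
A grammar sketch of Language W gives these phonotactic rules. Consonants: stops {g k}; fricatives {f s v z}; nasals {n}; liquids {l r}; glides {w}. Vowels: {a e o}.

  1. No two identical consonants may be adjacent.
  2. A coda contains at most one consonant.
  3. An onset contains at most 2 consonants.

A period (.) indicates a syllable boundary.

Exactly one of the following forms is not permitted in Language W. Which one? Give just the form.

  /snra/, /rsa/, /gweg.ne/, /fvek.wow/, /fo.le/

/snra/ — violates constraint 3: syllable 1 onset /snr/ has 3 consonants (> 2) → not permitted
/rsa/ — σ1 onset /rs/ (2C), coda /∅/ ok → permitted
/gweg.ne/ — σ1 onset /gw/ (2C), coda /g/ ok; σ2 onset /n/, coda /∅/ ok → permitted
/fvek.wow/ — σ1 onset /fv/ (2C), coda /k/ ok; σ2 onset /w/, coda /w/ ok → permitted
/fo.le/ — σ1 onset /f/, coda /∅/ ok; σ2 onset /l/, coda /∅/ ok → permitted

/snra/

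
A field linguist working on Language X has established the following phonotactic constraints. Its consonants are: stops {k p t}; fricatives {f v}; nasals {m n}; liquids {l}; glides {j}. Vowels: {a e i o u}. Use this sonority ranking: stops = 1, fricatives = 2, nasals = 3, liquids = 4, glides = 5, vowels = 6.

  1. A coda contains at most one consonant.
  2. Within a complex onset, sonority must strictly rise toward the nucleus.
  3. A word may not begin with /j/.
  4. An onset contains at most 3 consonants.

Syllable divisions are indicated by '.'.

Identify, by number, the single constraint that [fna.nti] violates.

2

[fna.nti]: syllable 2 onset /nt/: /n/ (nasal, 3) → /t/ (stop, 1) does not rise.
This is a violation of constraint 2: "Within a complex onset, sonority must strictly rise toward the nucleus."
The remaining constraints (1, 3, 4) are satisfied.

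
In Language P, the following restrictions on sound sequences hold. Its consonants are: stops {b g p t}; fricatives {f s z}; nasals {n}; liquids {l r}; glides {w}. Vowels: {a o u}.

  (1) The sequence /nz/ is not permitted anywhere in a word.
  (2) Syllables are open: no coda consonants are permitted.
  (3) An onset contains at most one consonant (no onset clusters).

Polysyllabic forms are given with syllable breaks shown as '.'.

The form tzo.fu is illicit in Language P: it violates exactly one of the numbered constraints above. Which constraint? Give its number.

tzo.fu: syllable 1 onset /tz/ has 2 consonants (> 1).
This is a violation of constraint 3: "An onset contains at most one consonant (no onset clusters)."
The remaining constraints (1, 2) are satisfied.

3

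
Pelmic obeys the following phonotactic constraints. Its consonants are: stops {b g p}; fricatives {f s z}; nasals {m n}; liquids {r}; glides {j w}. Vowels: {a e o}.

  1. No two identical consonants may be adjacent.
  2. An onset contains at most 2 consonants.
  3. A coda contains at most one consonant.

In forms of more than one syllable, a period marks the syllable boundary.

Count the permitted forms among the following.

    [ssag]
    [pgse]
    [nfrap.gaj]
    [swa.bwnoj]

0

[ssag] — violates constraint 1: adjacent identical consonants /ss/ → not permitted
[pgse] — violates constraint 2: syllable 1 onset /pgs/ has 3 consonants (> 2) → not permitted
[nfrap.gaj] — violates constraint 2: syllable 1 onset /nfr/ has 3 consonants (> 2) → not permitted
[swa.bwnoj] — violates constraint 2: syllable 2 onset /bwn/ has 3 consonants (> 2) → not permitted
No form is permitted → 0.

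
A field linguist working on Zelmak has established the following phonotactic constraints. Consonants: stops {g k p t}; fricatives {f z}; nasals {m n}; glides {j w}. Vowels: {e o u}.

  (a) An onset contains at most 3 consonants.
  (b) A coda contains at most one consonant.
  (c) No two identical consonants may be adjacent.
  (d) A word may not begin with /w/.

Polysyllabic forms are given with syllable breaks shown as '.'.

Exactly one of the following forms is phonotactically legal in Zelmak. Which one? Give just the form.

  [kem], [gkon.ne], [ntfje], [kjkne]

[kem]

[kem] — σ1 onset /k/, coda /m/ ok → phonotactically legal
[gkon.ne] — violates constraint (c): adjacent identical consonants /nn/ → phonotactically illegal
[ntfje] — violates constraint (a): syllable 1 onset /ntfj/ has 4 consonants (> 3) → phonotactically illegal
[kjkne] — violates constraint (a): syllable 1 onset /kjkn/ has 4 consonants (> 3) → phonotactically illegal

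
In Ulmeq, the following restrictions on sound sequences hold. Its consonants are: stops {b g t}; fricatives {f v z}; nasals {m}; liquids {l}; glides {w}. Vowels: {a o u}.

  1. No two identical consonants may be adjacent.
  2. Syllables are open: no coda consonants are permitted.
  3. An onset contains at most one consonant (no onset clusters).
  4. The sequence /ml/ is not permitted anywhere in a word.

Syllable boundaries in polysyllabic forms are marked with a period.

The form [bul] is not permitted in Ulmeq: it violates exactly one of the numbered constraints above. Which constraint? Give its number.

2

[bul]: syllable 1 coda /l/ has 1 consonant (> 0).
This is a violation of constraint 2: "Syllables are open: no coda consonants are permitted."
The remaining constraints (1, 3, 4) are satisfied.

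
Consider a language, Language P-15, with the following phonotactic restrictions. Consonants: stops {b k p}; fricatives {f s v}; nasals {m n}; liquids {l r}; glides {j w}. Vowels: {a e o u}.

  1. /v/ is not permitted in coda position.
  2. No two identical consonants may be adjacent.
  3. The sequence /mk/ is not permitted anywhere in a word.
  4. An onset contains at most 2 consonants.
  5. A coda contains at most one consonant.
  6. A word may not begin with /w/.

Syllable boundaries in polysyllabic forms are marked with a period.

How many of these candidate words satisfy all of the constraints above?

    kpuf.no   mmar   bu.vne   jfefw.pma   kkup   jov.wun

kpuf.no — σ1 onset /kp/ (2C), coda /f/ ok; σ2 onset /n/, coda /∅/ ok → phonotactically legal
mmar — violates constraint 2: adjacent identical consonants /mm/ → phonotactically illegal
bu.vne — σ1 onset /b/, coda /∅/ ok; σ2 onset /vn/ (2C), coda /∅/ ok → phonotactically legal
jfefw.pma — violates constraint 5: syllable 1 coda /fw/ has 2 consonants (> 1) → phonotactically illegal
kkup — violates constraint 2: adjacent identical consonants /kk/ → phonotactically illegal
jov.wun — violates constraint 1: syllable 1 coda contains /v/ → phonotactically illegal
Phonotactically legal: kpuf.no, bu.vne → 2.

2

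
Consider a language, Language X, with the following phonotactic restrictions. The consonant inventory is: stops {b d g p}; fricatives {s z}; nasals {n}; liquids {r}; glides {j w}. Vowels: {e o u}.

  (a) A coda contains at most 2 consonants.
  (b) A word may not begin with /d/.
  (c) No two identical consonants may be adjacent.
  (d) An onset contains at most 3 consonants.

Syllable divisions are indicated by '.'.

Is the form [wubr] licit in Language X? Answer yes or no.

yes

[wubr] — σ1 onset /w/, coda /br/ (2C) ok → licit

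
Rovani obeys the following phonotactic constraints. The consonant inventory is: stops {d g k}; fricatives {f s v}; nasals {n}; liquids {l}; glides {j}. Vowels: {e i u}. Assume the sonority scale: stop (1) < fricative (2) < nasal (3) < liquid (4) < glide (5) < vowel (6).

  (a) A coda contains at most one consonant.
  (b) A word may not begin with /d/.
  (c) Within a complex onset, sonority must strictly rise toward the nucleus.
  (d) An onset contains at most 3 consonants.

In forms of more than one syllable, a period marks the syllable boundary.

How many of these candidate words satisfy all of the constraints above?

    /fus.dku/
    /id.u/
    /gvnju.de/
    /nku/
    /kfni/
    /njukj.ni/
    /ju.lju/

3

/fus.dku/ — violates constraint (c): syllable 2 onset /dk/: /d/ (stop, 1) → /k/ (stop, 1) does not rise → not permitted
/id.u/ — σ1 onset /∅/, coda /d/ ok; σ2 onset /∅/, coda /∅/ ok → permitted
/gvnju.de/ — violates constraint (d): syllable 1 onset /gvnj/ has 4 consonants (> 3) → not permitted
/nku/ — violates constraint (c): syllable 1 onset /nk/: /n/ (nasal, 3) → /k/ (stop, 1) does not rise → not permitted
/kfni/ — σ1 onset /kfn/ (1→2→3 rises), coda /∅/ ok → permitted
/njukj.ni/ — violates constraint (a): syllable 1 coda /kj/ has 2 consonants (> 1) → not permitted
/ju.lju/ — σ1 onset /j/, coda /∅/ ok; σ2 onset /lj/ (4→5 rises), coda /∅/ ok → permitted
Permitted: /id.u/, /kfni/, /ju.lju/ → 3.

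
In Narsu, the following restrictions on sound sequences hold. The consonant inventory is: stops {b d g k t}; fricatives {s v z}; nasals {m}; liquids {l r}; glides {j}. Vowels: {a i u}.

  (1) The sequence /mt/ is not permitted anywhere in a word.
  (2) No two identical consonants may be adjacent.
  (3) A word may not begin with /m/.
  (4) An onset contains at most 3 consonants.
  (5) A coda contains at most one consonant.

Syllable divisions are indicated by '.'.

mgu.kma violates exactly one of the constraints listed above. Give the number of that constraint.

3

mgu.kma: word begins with /m/.
This is a violation of constraint 3: "A word may not begin with /m/."
The remaining constraints (1, 2, 4, 5) are satisfied.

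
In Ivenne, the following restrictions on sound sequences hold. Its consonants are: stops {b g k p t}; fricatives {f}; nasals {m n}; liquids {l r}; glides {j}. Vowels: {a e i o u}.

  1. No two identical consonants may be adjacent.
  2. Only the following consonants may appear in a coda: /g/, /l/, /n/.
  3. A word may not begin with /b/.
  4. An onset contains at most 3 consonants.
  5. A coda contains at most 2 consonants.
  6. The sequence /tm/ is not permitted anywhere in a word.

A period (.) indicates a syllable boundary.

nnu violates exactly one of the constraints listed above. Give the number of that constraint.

nnu: adjacent identical consonants /nn/.
This is a violation of constraint 1: "No two identical consonants may be adjacent."
The remaining constraints (2, 3, 4, 5, 6) are satisfied.

1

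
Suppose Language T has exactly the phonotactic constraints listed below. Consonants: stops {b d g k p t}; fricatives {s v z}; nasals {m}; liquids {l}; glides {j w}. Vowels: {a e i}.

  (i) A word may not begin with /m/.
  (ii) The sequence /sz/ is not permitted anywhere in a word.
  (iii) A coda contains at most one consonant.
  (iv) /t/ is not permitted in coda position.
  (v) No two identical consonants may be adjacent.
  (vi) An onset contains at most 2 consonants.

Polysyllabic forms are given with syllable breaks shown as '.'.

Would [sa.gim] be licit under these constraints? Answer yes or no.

[sa.gim] — σ1 onset /s/, coda /∅/ ok; σ2 onset /g/, coda /m/ ok → licit

yes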